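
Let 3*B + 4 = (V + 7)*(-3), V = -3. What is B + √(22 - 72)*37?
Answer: -16/3 + 185*I*√2 ≈ -5.3333 + 261.63*I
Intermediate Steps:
B = -16/3 (B = -4/3 + ((-3 + 7)*(-3))/3 = -4/3 + (4*(-3))/3 = -4/3 + (⅓)*(-12) = -4/3 - 4 = -16/3 ≈ -5.3333)
B + √(22 - 72)*37 = -16/3 + √(22 - 72)*37 = -16/3 + √(-50)*37 = -16/3 + (5*I*√2)*37 = -16/3 + 185*I*√2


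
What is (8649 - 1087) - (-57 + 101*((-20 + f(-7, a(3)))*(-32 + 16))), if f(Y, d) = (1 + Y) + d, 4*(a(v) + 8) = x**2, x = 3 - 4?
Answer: -46921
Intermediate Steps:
x = -1
a(v) = -31/4 (a(v) = -8 + (1/4)*(-1)**2 = -8 + (1/4)*1 = -8 + 1/4 = -31/4)
f(Y, d) = 1 + Y + d
(8649 - 1087) - (-57 + 101*((-20 + f(-7, a(3)))*(-32 + 16))) = (8649 - 1087) - (-57 + 101*((-20 + (1 - 7 - 31/4))*(-32 + 16))) = 7562 - (-57 + 101*((-20 - 55/4)*(-16))) = 7562 - (-57 + 101*(-135/4*(-16))) = 7562 - (-57 + 101*540) = 7562 - (-57 + 54540) = 7562 - 1*54483 = 7562 - 54483 = -46921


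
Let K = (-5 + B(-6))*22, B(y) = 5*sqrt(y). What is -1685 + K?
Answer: -1795 + 110*I*sqrt(6) ≈ -1795.0 + 269.44*I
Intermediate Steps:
K = -110 + 110*I*sqrt(6) (K = (-5 + 5*sqrt(-6))*22 = (-5 + 5*(I*sqrt(6)))*22 = (-5 + 5*I*sqrt(6))*22 = -110 + 110*I*sqrt(6) ≈ -110.0 + 269.44*I)
-1685 + K = -1685 + (-110 + 110*I*sqrt(6)) = -1795 + 110*I*sqrt(6)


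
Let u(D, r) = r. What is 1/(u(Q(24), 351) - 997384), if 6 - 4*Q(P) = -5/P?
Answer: -1/997033 ≈ -1.0030e-6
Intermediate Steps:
Q(P) = 3/2 + 5/(4*P) (Q(P) = 3/2 - (-5)/(4*P) = 3/2 + 5/(4*P))
1/(u(Q(24), 351) - 997384) = 1/(351 - 997384) = 1/(-997033) = -1/997033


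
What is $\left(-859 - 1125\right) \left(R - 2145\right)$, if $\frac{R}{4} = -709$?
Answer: $9882304$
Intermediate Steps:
$R = -2836$ ($R = 4 \left(-709\right) = -2836$)
$\left(-859 - 1125\right) \left(R - 2145\right) = \left(-859 - 1125\right) \left(-2836 - 2145\right) = \left(-1984\right) \left(-4981\right) = 9882304$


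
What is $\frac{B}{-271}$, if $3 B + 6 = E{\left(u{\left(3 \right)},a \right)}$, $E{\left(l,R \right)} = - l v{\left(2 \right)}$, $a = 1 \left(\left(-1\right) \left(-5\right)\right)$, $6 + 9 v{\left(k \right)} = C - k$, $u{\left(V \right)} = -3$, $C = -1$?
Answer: $\frac{3}{271} \approx 0.01107$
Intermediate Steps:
$v{\left(k \right)} = - \frac{7}{9} - \frac{k}{9}$ ($v{\left(k \right)} = - \frac{2}{3} + \frac{-1 - k}{9} = - \frac{2}{3} - \left(\frac{1}{9} + \frac{k}{9}\right) = - \frac{7}{9} - \frac{k}{9}$)
$a = 5$ ($a = 1 \cdot 5 = 5$)
$E{\left(l,R \right)} = l$ ($E{\left(l,R \right)} = - l \left(- \frac{7}{9} - \frac{2}{9}\right) = - l \left(-1\right) = l$)
$B = -3$ ($B = -2 + \frac{1}{3} \left(-3\right) = -2 - 1 = -3$)
$\frac{B}{-271} = - \frac{3}{-271} = \left(-3\right) \left(- \frac{1}{271}\right) = \frac{3}{271}$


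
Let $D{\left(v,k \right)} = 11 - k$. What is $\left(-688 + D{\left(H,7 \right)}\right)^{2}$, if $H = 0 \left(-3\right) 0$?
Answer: $467856$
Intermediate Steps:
$H = 0$ ($H = 0 \cdot 0 = 0$)
$\left(-688 + D{\left(H,7 \right)}\right)^{2} = \left(-688 + \left(11 - 7\right)\right)^{2} = \left(-688 + 4\right)^{2} = \left(-684\right)^{2} = 467856$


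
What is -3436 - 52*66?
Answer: -6868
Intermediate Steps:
-3436 - 52*66 = -3436 - 3432 = -6868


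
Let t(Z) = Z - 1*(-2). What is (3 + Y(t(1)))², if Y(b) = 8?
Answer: 121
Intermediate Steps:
t(Z) = 2 + Z (t(Z) = Z + 2 = 2 + Z)
(3 + Y(t(1)))² = (3 + 8)² = 11² = 121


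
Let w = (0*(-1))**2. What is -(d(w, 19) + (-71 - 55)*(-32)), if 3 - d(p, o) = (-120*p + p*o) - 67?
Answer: -4102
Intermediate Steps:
w = 0 (w = 0**2 = 0)
d(p, o) = 70 + 120*p - o*p (d(p, o) = 3 - ((-120*p + p*o) - 67) = 3 - ((-120*p + o*p) - 67) = 3 - (-67 - 120*p + o*p) = 3 + (67 + 120*p - o*p) = 70 + 120*p - o*p)
-(d(w, 19) + (-71 - 55)*(-32)) = -((70 + 120*0 - 1*19*0) + (-71 - 55)*(-32)) = -((70 + 0 + 0) - 126*(-32)) = -(70 + 4032) = -1*4102 = -4102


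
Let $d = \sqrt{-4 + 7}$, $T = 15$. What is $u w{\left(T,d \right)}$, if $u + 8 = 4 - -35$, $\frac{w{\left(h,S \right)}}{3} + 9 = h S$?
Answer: $-837 + 1395 \sqrt{3} \approx 1579.2$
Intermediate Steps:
$d = \sqrt{3} \approx 1.732$
$w{\left(h,S \right)} = -27 + 3 S h$ ($w{\left(h,S \right)} = -27 + 3 h S = -27 + 3 S h$)
$u = 31$ ($u = -8 + \left(4 - -35\right) = -8 + \left(4 + 35\right) = -8 + 39 = 31$)
$u w{\left(T,d \right)} = 31 \left(-27 + 3 \sqrt{3} \cdot 15\right) = 31 \left(-27 + 45 \sqrt{3}\right) = -837 + 1395 \sqrt{3}$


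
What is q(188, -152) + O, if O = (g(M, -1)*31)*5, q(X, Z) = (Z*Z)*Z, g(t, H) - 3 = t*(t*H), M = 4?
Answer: -3513823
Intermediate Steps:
g(t, H) = 3 + H*t² (g(t, H) = 3 + t*(t*H) = 3 + t*(H*t) = 3 + H*t²)
q(X, Z) = Z³ (q(X, Z) = Z²*Z = Z³)
O = -2015 (O = ((3 - 1*4²)*31)*5 = ((3 - 1*16)*31)*5 = ((3 - 16)*31)*5 = -13*31*5 = -403*5 = -2015)
q(188, -152) + O = (-152)³ - 2015 = -3511808 - 2015 = -3513823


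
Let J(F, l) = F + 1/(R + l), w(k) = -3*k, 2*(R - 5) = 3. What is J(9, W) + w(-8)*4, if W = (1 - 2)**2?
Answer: 1577/15 ≈ 105.13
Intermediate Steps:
R = 13/2 (R = 5 + (1/2)*3 = 5 + 3/2 = 13/2 ≈ 6.5000)
W = 1 (W = (-1)**2 = 1)
J(F, l) = F + 1/(13/2 + l)
J(9, W) + w(-8)*4 = (2 + 13*9 + 2*9*1)/(13 + 2*1) - 3*(-8)*4 = (2 + 117 + 18)/(13 + 2) + 24*4 = 137/15 + 96 = 1577/15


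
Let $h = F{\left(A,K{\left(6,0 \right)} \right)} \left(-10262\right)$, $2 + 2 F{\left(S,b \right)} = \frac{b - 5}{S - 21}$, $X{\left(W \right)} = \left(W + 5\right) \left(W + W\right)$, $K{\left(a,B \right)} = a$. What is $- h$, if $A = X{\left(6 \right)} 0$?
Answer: $- \frac{31519}{3} \approx -10506.0$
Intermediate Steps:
$X{\left(W \right)} = 2 W \left(5 + W\right)$ ($X{\left(W \right)} = \left(5 + W\right) 2 W = 2 W \left(5 + W\right)$)
$A = 0$ ($A = 2 \cdot 6 \left(5 + 6\right) 0 = 2 \cdot 6 \cdot 11 \cdot 0 = 132 \cdot 0 = 0$)
$F{\left(S,b \right)} = -1 + \frac{-5 + b}{2 \left(-21 + S\right)}$ ($F{\left(S,b \right)} = -1 + \frac{\left(b - 5\right) \frac{1}{S - 21}}{2} = -1 + \frac{\left(-5 + b\right) \frac{1}{-21 + S}}{2} = -1 + \frac{\frac{1}{-21 + S} \left(-5 + b\right)}{2} = -1 + \frac{-5 + b}{2 \left(-21 + S\right)}$)
$h = \frac{31519}{3}$ ($h = \frac{37 + 6 - 0}{2 \left(-21 + 0\right)} \left(-10262\right) = \frac{37 + 6 + 0}{2 \left(-21\right)} \left(-10262\right) = \frac{1}{2} \left(- \frac{1}{21}\right) 43 \left(-10262\right) = \left(- \frac{43}{42}\right) \left(-10262\right) = \frac{31519}{3} \approx 10506.0$)
$- h = \left(-1\right) \frac{31519}{3} = - \frac{31519}{3}$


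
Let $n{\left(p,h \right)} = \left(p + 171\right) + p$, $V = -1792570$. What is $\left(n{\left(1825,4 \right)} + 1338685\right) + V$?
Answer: $-450064$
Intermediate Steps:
$n{\left(p,h \right)} = 171 + 2 p$ ($n{\left(p,h \right)} = \left(171 + p\right) + p = 171 + 2 p$)
$\left(n{\left(1825,4 \right)} + 1338685\right) + V = \left(\left(171 + 2 \cdot 1825\right) + 1338685\right) - 1792570 = \left(\left(171 + 3650\right) + 1338685\right) - 1792570 = \left(3821 + 1338685\right) - 1792570 = 1342506 - 1792570 = -450064$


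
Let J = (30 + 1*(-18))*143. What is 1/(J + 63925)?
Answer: 1/65641 ≈ 1.5234e-5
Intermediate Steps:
J = 1716 (J = (30 - 18)*143 = 12*143 = 1716)
1/(J + 63925) = 1/(1716 + 63925) = 1/65641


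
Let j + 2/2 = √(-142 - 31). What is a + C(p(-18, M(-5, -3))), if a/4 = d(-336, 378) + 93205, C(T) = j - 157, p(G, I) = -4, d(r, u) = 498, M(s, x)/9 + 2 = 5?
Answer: 374654 + I*√173 ≈ 3.7465e+5 + 13.153*I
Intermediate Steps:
M(s, x) = 27 (M(s, x) = -18 + 9*5 = -18 + 45 = 27)
j = -1 + I*√173 (j = -1 + √(-142 - 31) = -1 + √(-173) = -1 + I*√173 ≈ -1.0 + 13.153*I)
C(T) = -158 + I*√173 (C(T) = (-1 + I*√173) - 157 = -158 + I*√173)
a = 374812 (a = 4*(498 + 93205) = 4*93703 = 374812)
a + C(p(-18, M(-5, -3))) = 374812 + (-158 + I*√173) = 374654 + I*√173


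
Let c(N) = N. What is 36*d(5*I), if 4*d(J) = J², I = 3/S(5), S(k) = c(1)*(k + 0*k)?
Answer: 81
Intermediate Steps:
S(k) = k (S(k) = 1*(k + 0*k) = 1*(k + 0) = 1*k = k)
I = ⅗ (I = 3/5 = 3*(⅕) = ⅗ ≈ 0.60000)
d(J) = J²/4
36*d(5*I) = 36*((5*(⅗))²/4) = 36*((¼)*3²) = 36*((¼)*9) = 36*(9/4) = 81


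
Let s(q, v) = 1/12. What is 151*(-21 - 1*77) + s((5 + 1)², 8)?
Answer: -177575/12 ≈ -14798.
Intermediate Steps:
s(q, v) = 1/12
151*(-21 - 1*77) + s((5 + 1)², 8) = 151*(-21 - 1*77) + 1/12 = 151*(-21 - 77) + 1/12 = 151*(-98) + 1/12 = -14798 + 1/12 = -177575/12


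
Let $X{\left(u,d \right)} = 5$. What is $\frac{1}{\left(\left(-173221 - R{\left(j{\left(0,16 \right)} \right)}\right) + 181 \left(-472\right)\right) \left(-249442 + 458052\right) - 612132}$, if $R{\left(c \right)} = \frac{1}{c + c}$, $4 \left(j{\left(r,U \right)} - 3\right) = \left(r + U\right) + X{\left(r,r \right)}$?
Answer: $- \frac{33}{1780621494466} \approx -1.8533 \cdot 10^{-11}$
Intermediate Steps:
$j{\left(r,U \right)} = \frac{17}{4} + \frac{U}{4} + \frac{r}{4}$ ($j{\left(r,U \right)} = 3 + \frac{\left(r + U\right) + 5}{4} = 3 + \frac{\left(U + r\right) + 5}{4} = 3 + \frac{5 + U + r}{4} = 3 + \left(\frac{5}{4} + \frac{U}{4} + \frac{r}{4}\right) = \frac{17}{4} + \frac{U}{4} + \frac{r}{4}$)
$R{\left(c \right)} = \frac{1}{2 c}$
$\frac{1}{\left(\left(-173221 - R{\left(j{\left(0,16 \right)} \right)}\right) + 181 \left(-472\right)\right) \left(-249442 + 458052\right) - 612132} = \frac{1}{\left(\left(-173221 - \frac{1}{2 \left(\frac{17}{4} + \frac{1}{4} \cdot 16 + \frac{1}{4} \cdot 0\right)}\right) + 181 \left(-472\right)\right) \left(-249442 + 458052\right) - 612132} = \frac{1}{\left(\left(-173221 - \frac{1}{2 \left(\frac{17}{4} + 4 + 0\right)}\right) - 85432\right) 208610 - 612132} = \frac{1}{\left(\left(-173221 - \frac{1}{2 \cdot \frac{33}{4}}\right) - 85432\right) 208610 - 612132} = \frac{1}{\left(\left(-173221 - \frac{1}{2} \cdot \frac{4}{33}\right) - 85432\right) 208610 - 612132} = \frac{1}{\left(\left(-173221 - \frac{2}{33}\right) - 85432\right) 208610 - 612132} = \frac{1}{\left(- \frac{5716295}{33} - 85432\right) 208610 - 612132} = \frac{1}{\left(- \frac{8535551}{33}\right) 208610 - 612132} = \frac{1}{- \frac{1780601294110}{33} - 612132} = \frac{1}{- \frac{1780621494466}{33}} = - \frac{33}{1780621494466}$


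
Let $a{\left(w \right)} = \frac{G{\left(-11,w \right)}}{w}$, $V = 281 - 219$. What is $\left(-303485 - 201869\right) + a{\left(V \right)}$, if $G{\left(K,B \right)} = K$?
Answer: $- \frac{31331959}{62} \approx -5.0535 \cdot 10^{5}$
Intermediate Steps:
$V = 62$ ($V = 281 - 219 = 62$)
$a{\left(w \right)} = - \frac{11}{w}$
$\left(-303485 - 201869\right) + a{\left(V \right)} = \left(-303485 - 201869\right) - \frac{11}{62} = -505354 - \frac{11}{62} = - \frac{31331959}{62}$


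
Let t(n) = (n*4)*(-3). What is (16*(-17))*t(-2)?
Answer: -6528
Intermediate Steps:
t(n) = -12*n (t(n) = (4*n)*(-3) = -12*n)
(16*(-17))*t(-2) = (16*(-17))*(-12*(-2)) = -272*24 = -6528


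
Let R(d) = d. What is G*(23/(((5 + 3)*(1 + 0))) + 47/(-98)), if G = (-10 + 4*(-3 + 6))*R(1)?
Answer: 939/196 ≈ 4.7908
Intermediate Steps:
G = 2 (G = (-10 + 4*(-3 + 6))*1 = (-10 + 4*3)*1 = (-10 + 12)*1 = 2*1 = 2)
G*(23/(((5 + 3)*(1 + 0))) + 47/(-98)) = 2*(23/(((5 + 3)*(1 + 0))) + 47/(-98)) = 2*(23/((8*1)) + 47*(-1/98)) = 2*(23/8 - 47/98) = 2*(939/392) = 939/196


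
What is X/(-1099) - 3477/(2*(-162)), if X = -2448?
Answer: 1538125/118692 ≈ 12.959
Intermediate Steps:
X/(-1099) - 3477/(2*(-162)) = -2448/(-1099) - 3477/(2*(-162)) = -2448*(-1/1099) - 3477/(-324) = 2448/1099 - 3477*(-1/324) = 2448/1099 + 1159/108 = 1538125/118692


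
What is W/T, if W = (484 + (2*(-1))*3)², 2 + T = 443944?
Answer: 114242/221971 ≈ 0.51467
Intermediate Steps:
T = 443942 (T = -2 + 443944 = 443942)
W = 228484 (W = (484 - 2*3)² = (484 - 6)² = 478² = 228484)
W/T = 228484/443942 = 228484*(1/443942) = 114242/221971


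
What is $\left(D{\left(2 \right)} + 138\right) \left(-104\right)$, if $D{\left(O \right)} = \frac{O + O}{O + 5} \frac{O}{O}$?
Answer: $- \frac{100880}{7} \approx -14411.0$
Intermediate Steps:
$D{\left(O \right)} = \frac{2 O}{5 + O}$ ($D{\left(O \right)} = \frac{2 O}{5 + O} 1 = \frac{2 O}{5 + O}$)
$\left(D{\left(2 \right)} + 138\right) \left(-104\right) = \left(2 \cdot 2 \frac{1}{5 + 2} + 138\right) \left(-104\right) = \left(2 \cdot 2 \cdot \frac{1}{7} + 138\right) \left(-104\right) = \left(\frac{4}{7} + 138\right) \left(-104\right) = \frac{970}{7} \left(-104\right) = - \frac{100880}{7}$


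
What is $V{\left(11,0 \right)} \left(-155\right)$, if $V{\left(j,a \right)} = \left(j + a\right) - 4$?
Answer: $-1085$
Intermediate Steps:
$V{\left(j,a \right)} = -4 + a + j$ ($V{\left(j,a \right)} = \left(a + j\right) - 4 = -4 + a + j$)
$V{\left(11,0 \right)} \left(-155\right) = \left(-4 + 0 + 11\right) \left(-155\right) = 7 \left(-155\right) = -1085$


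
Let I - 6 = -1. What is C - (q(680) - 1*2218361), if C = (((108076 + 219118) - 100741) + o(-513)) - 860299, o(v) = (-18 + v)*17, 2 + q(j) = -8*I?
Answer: 1575530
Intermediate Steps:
I = 5 (I = 6 - 1 = 5)
q(j) = -42 (q(j) = -2 - 8*5 = -2 - 40 = -42)
o(v) = -306 + 17*v
C = -642873 (C = (((108076 + 219118) - 100741) + (-306 + 17*(-513))) - 860299 = ((327194 - 100741) + (-306 - 8721)) - 860299 = (226453 - 9027) - 860299 = 217426 - 860299 = -642873)
C - (q(680) - 1*2218361) = -642873 - (-42 - 1*2218361) = -642873 - (-42 - 2218361) = -642873 - 1*(-2218403) = -642873 + 2218403 = 1575530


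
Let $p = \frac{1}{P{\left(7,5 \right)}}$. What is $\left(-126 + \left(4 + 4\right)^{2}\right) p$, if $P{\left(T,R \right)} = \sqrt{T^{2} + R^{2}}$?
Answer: $- \frac{31 \sqrt{74}}{37} \approx -7.2074$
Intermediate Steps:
$P{\left(T,R \right)} = \sqrt{R^{2} + T^{2}}$
$p = \frac{\sqrt{74}}{74}$ ($p = \frac{1}{\sqrt{5^{2} + 7^{2}}} = \frac{1}{\sqrt{25 + 49}} = \frac{1}{\sqrt{74}} = \frac{\sqrt{74}}{74} \approx 0.11625$)
$\left(-126 + \left(4 + 4\right)^{2}\right) p = \left(-126 + \left(4 + 4\right)^{2}\right) \frac{\sqrt{74}}{74} = \left(-126 + 8^{2}\right) \frac{\sqrt{74}}{74} = \left(-126 + 64\right) \frac{\sqrt{74}}{74} = - 62 \frac{\sqrt{74}}{74} = - \frac{31 \sqrt{74}}{37}$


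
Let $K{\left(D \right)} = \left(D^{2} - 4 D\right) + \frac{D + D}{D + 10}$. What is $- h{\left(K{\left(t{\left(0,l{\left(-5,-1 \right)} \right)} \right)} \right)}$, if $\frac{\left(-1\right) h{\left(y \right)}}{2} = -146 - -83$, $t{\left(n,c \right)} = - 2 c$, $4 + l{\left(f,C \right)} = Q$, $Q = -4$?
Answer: $-126$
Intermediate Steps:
$l{\left(f,C \right)} = -8$ ($l{\left(f,C \right)} = -4 - 4 = -8$)
$K{\left(D \right)} = D^{2} - 4 D + \frac{2 D}{10 + D}$ ($K{\left(D \right)} = \left(D^{2} - 4 D\right) + \frac{2 D}{10 + D} = D^{2} - 4 D + \frac{2 D}{10 + D}$)
$h{\left(y \right)} = 126$ ($h{\left(y \right)} = - 2 \left(-146 - -83\right) = - 2 \left(-146 + 83\right) = \left(-2\right) \left(-63\right) = 126$)
$- h{\left(K{\left(t{\left(0,l{\left(-5,-1 \right)} \right)} \right)} \right)} = \left(-1\right) 126 = -126$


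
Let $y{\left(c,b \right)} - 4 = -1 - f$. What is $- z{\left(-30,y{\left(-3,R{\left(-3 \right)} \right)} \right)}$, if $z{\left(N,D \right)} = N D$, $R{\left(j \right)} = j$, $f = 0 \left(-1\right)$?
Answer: $90$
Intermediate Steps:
$f = 0$
$y{\left(c,b \right)} = 3$ ($y{\left(c,b \right)} = 4 - 1 = 3$)
$z{\left(N,D \right)} = D N$
$- z{\left(-30,y{\left(-3,R{\left(-3 \right)} \right)} \right)} = - 3 \left(-30\right) = \left(-1\right) \left(-90\right) = 90$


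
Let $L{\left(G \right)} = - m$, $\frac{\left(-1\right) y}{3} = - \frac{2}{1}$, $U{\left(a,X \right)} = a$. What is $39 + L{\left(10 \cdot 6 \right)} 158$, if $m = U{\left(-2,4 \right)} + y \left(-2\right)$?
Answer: $2251$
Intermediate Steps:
$y = 6$ ($y = - 3 \left(- \frac{2}{1}\right) = - 3 \left(\left(-2\right) 1\right) = \left(-3\right) \left(-2\right) = 6$)
$m = -14$ ($m = -2 + 6 \left(-2\right) = -2 - 12 = -14$)
$L{\left(G \right)} = 14$ ($L{\left(G \right)} = \left(-1\right) \left(-14\right) = 14$)
$39 + L{\left(10 \cdot 6 \right)} 158 = 39 + 14 \cdot 158 = 39 + 2212 = 2251$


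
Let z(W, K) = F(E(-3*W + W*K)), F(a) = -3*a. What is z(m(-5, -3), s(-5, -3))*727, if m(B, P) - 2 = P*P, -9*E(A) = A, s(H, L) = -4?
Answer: -55979/3 ≈ -18660.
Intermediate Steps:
E(A) = -A/9
m(B, P) = 2 + P² (m(B, P) = 2 + P*P = 2 + P²)
z(W, K) = -W + K*W/3 (z(W, K) = -(-1)*(-3*W + W*K)/3 = -(-1)*(-3*W + K*W)/3 = -3*(W/3 - K*W/9) = -W + K*W/3)
z(m(-5, -3), s(-5, -3))*727 = ((2 + (-3)²)*(-3 - 4)/3)*727 = ((⅓)*(2 + 9)*(-7))*727 = ((⅓)*11*(-7))*727 = -77/3*727 = -55979/3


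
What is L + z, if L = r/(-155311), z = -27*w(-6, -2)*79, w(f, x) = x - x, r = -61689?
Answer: 61689/155311 ≈ 0.39720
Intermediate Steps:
w(f, x) = 0
z = 0 (z = -27*0*79 = 0*79 = 0)
L = 61689/155311 (L = -61689/(-155311) = -61689*(-1/155311) = 61689/155311 ≈ 0.39720)
L + z = 61689/155311 + 0 = 61689/155311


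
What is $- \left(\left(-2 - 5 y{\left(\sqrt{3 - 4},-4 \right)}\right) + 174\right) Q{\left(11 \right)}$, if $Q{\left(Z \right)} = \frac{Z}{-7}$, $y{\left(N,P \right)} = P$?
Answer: $\frac{2112}{7} \approx 301.71$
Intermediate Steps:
$Q{\left(Z \right)} = - \frac{Z}{7}$ ($Q{\left(Z \right)} = Z \left(- \frac{1}{7}\right) = - \frac{Z}{7}$)
$- \left(\left(-2 - 5 y{\left(\sqrt{3 - 4},-4 \right)}\right) + 174\right) Q{\left(11 \right)} = - \left(\left(-2 - -20\right) + 174\right) \left(\left(- \frac{1}{7}\right) 11\right) = - \frac{\left(\left(-2 + 20\right) + 174\right) \left(-11\right)}{7} = - \frac{\left(18 + 174\right) \left(-11\right)}{7} = - \frac{192 \left(-11\right)}{7} = \left(-1\right) \left(- \frac{2112}{7}\right) = \frac{2112}{7}$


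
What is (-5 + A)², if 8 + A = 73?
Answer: 3600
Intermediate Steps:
A = 65 (A = -8 + 73 = 65)
(-5 + A)² = (-5 + 65)² = 60² = 3600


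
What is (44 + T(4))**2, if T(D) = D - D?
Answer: 1936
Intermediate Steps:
T(D) = 0
(44 + T(4))**2 = (44 + 0)**2 = 44**2 = 1936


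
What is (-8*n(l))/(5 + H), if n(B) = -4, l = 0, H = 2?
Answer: 32/7 ≈ 4.5714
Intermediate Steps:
(-8*n(l))/(5 + H) = (-8*(-4))/(5 + 2) = 32/7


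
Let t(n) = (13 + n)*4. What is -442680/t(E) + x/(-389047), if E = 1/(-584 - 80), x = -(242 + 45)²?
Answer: -1361350532501/159898317 ≈ -8513.8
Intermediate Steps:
x = -82369 (x = -1*287² = -1*82369 = -82369)
E = -1/664 (E = 1/(-664) = -1/664 ≈ -0.0015060)
t(n) = 52 + 4*n
-442680/t(E) + x/(-389047) = -442680/(52 + 4*(-1/664)) - 82369/(-389047) = -442680/(52 - 1/166) - 82369*(-1/389047) = -442680/8631/166 + 82369/389047 = -442680*166/8631 + 82369/389047 = -3499280/411 + 82369/389047 = -1361350532501/159898317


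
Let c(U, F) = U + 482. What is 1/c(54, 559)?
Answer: 1/536 ≈ 0.0018657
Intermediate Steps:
c(U, F) = 482 + U
1/c(54, 559) = 1/(482 + 54) = 1/536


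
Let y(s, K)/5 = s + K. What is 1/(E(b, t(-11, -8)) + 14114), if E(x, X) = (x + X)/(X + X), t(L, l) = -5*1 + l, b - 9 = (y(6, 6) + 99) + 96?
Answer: 26/366713 ≈ 7.0900e-5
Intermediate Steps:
y(s, K) = 5*K + 5*s (y(s, K) = 5*(s + K) = 5*(K + s) = 5*K + 5*s)
b = 264 (b = 9 + (((5*6 + 5*6) + 99) + 96) = 9 + (((30 + 30) + 99) + 96) = 9 + ((60 + 99) + 96) = 9 + (159 + 96) = 9 + 255 = 264)
t(L, l) = -5 + l
E(x, X) = (X + x)/(2*X) (E(x, X) = (X + x)/((2*X)) = (X + x)*(1/(2*X)) = (X + x)/(2*X))
1/(E(b, t(-11, -8)) + 14114) = 1/(((-5 - 8) + 264)/(2*(-5 - 8)) + 14114) = 1/((½)*(-13 + 264)/(-13) + 14114) = 1/((½)*(-1/13)*251 + 14114) = 1/(-251/26 + 14114) = 1/(366713/26) = 26/366713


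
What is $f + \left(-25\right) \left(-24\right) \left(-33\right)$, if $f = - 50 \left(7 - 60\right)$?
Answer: $-17150$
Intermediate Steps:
$f = 2650$ ($f = - 50 \left(7 - 60\right) = \left(-50\right) \left(-53\right) = 2650$)
$f + \left(-25\right) \left(-24\right) \left(-33\right) = 2650 + \left(-25\right) \left(-24\right) \left(-33\right) = 2650 + 600 \left(-33\right) = 2650 - 19800 = -17150$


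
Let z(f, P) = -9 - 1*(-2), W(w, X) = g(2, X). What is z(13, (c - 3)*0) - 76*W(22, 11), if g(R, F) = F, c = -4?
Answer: -843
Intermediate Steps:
W(w, X) = X
z(f, P) = -7 (z(f, P) = -9 + 2 = -7)
z(13, (c - 3)*0) - 76*W(22, 11) = -7 - 76*11 = -7 - 836 = -843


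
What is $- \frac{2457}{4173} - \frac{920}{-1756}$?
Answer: $- \frac{3047}{46973} \approx -0.064867$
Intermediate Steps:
$- \frac{2457}{4173} - \frac{920}{-1756} = \left(-2457\right) \frac{1}{4173} - - \frac{230}{439} = - \frac{63}{107} + \frac{230}{439} = - \frac{3047}{46973}$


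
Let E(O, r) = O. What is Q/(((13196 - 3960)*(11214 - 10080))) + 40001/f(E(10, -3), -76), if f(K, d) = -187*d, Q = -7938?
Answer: 2715807/965162 ≈ 2.8138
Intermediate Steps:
Q/(((13196 - 3960)*(11214 - 10080))) + 40001/f(E(10, -3), -76) = -7938*1/((11214 - 10080)*(13196 - 3960)) + 40001/((-187*(-76))) = -7938/(9236*1134) + 40001/14212 = -7938/10473624 + 40001*(1/14212) = -7938*1/10473624 + 2353/836 = -7/9236 + 2353/836 = 2715807/965162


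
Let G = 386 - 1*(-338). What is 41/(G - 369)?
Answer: 41/355 ≈ 0.11549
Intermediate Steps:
G = 724 (G = 386 + 338 = 724)
41/(G - 369) = 41/(724 - 369) = 41/355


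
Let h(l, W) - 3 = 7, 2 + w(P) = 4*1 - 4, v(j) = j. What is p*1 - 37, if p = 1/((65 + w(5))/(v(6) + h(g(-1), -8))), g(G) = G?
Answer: -2315/63 ≈ -36.746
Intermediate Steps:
w(P) = -2 (w(P) = -2 + (4*1 - 4) = -2 + (4 - 4) = -2 + 0 = -2)
h(l, W) = 10 (h(l, W) = 3 + 7 = 10)
p = 16/63 (p = 1/((65 - 2)/(6 + 10)) = 1/(63/16) = 16/63 ≈ 0.25397)
p*1 - 37 = (16/63)*1 - 37 = 16/63 - 37 = -2315/63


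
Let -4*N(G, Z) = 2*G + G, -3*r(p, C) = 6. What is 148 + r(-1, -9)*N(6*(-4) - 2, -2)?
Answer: 109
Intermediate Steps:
r(p, C) = -2 (r(p, C) = -⅓*6 = -2)
N(G, Z) = -3*G/4 (N(G, Z) = -(2*G + G)/4 = -3*G/4)
148 + r(-1, -9)*N(6*(-4) - 2, -2) = 148 - (-3)*(6*(-4) - 2)/2 = 148 - (-3)*(-24 - 2)/2 = 148 - (-3)*(-26)/2 = 148 - 2*39/2 = 148 - 39 = 109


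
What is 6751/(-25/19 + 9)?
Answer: 128269/146 ≈ 878.55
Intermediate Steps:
6751/(-25/19 + 9) = 6751/(146/19) = 6751*(19/146) = 128269/146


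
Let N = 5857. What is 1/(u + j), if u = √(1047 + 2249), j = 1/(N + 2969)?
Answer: -8826/256752717695 + 311593104*√206/256752717695 ≈ 0.017418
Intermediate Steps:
j = 1/8826 (j = 1/(5857 + 2969) = 1/8826 ≈ 0.00011330)
u = 4*√206 (u = √3296 = 4*√206 ≈ 57.411)
1/(u + j) = 1/(4*√206 + 1/8826) = 1/(1/8826 + 4*√206)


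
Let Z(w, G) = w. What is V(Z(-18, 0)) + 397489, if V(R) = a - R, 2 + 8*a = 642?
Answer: 397587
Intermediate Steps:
a = 80 (a = -¼ + (⅛)*642 = -¼ + 321/4 = 80)
V(R) = 80 - R
V(Z(-18, 0)) + 397489 = (80 - 1*(-18)) + 397489 = (80 + 18) + 397489 = 98 + 397489 = 397587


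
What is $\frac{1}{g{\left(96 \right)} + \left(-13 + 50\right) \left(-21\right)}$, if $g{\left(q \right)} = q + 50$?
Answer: $- \frac{1}{631} \approx -0.0015848$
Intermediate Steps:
$g{\left(q \right)} = 50 + q$
$\frac{1}{g{\left(96 \right)} + \left(-13 + 50\right) \left(-21\right)} = \frac{1}{\left(50 + 96\right) + \left(-13 + 50\right) \left(-21\right)} = \frac{1}{146 + 37 \left(-21\right)} = \frac{1}{146 - 777} = \frac{1}{-631} = - \frac{1}{631}$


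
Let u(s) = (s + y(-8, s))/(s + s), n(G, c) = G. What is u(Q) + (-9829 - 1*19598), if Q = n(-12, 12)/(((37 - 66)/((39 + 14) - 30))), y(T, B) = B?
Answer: -29426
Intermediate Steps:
Q = 276/29 (Q = -12*((39 + 14) - 30)/(37 - 66) = -12/((-29/(53 - 30))) = -12/((-29/23)) = -12/((-29*1/23)) = -12/(-29/23) = -12*(-23/29) = 276/29 ≈ 9.5172)
u(s) = 1 (u(s) = (s + s)/(s + s) = (2*s)/((2*s)) = (2*s)*(1/(2*s)) = 1)
u(Q) + (-9829 - 1*19598) = 1 + (-9829 - 1*19598) = 1 + (-9829 - 19598) = 1 - 29427 = -29426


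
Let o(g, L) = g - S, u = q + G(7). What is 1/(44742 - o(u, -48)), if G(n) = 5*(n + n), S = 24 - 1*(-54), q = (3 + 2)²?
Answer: 1/44725 ≈ 2.2359e-5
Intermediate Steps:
q = 25 (q = 5² = 25)
S = 78 (S = 24 + 54 = 78)
G(n) = 10*n (G(n) = 5*(2*n) = 10*n)
u = 95 (u = 25 + 10*7 = 25 + 70 = 95)
o(g, L) = -78 + g (o(g, L) = g - 1*78 = g - 78 = -78 + g)
1/(44742 - o(u, -48)) = 1/(44742 - (-78 + 95)) = 1/(44742 - 1*17) = 1/(44742 - 17) = 1/44725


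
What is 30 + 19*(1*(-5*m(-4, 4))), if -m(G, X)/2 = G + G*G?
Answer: 2310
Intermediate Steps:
m(G, X) = -2*G - 2*G² (m(G, X) = -2*(G + G*G) = -2*(G + G²) = -2*G - 2*G²)
30 + 19*(1*(-5*m(-4, 4))) = 30 + 19*(1*(-(-10)*(-4)*(1 - 4))) = 30 + 19*(1*(-(-10)*(-4)*(-3))) = 30 + 19*(1*(-5*(-24))) = 30 + 19*(1*120) = 30 + 19*120 = 30 + 2280 = 2310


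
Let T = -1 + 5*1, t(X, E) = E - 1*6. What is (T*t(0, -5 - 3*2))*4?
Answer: -272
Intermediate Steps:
t(X, E) = -6 + E (t(X, E) = E - 6 = -6 + E)
T = 4 (T = -1 + 5 = 4)
(T*t(0, -5 - 3*2))*4 = (4*(-6 + (-5 - 3*2)))*4 = (4*(-6 + (-5 - 6)))*4 = (4*(-6 - 11))*4 = (4*(-17))*4 = -68*4 = -272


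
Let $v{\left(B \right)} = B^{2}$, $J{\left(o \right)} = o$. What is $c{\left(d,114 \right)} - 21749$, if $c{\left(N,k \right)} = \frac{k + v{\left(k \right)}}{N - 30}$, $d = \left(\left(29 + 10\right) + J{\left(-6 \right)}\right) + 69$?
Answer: $- \frac{258803}{12} \approx -21567.0$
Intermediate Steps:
$d = 102$ ($d = \left(\left(29 + 10\right) - 6\right) + 69 = \left(39 - 6\right) + 69 = 33 + 69 = 102$)
$c{\left(N,k \right)} = \frac{k + k^{2}}{-30 + N}$ ($c{\left(N,k \right)} = \frac{k + k^{2}}{N - 30} = \frac{k + k^{2}}{-30 + N}$)
$c{\left(d,114 \right)} - 21749 = \frac{114 \left(1 + 114\right)}{-30 + 102} - 21749 = 114 \cdot \frac{1}{72} \cdot 115 - 21749 = \frac{2185}{12} - 21749 = - \frac{258803}{12}$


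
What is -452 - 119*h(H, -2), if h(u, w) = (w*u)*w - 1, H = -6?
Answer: 2523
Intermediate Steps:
h(u, w) = -1 + u*w**2 (h(u, w) = (u*w)*w - 1 = u*w**2 - 1 = -1 + u*w**2)
-452 - 119*h(H, -2) = -452 - 119*(-1 - 6*(-2)**2) = -452 - 119*(-1 - 6*4) = -452 - 119*(-1 - 24) = -452 - 119*(-25) = -452 + 2975 = 2523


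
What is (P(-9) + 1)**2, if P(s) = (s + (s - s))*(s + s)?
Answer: 26569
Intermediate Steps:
P(s) = 2*s**2 (P(s) = (s + 0)*(2*s) = s*(2*s) = 2*s**2)
(P(-9) + 1)**2 = (2*(-9)**2 + 1)**2 = (2*81 + 1)**2 = (162 + 1)**2 = 163**2 = 26569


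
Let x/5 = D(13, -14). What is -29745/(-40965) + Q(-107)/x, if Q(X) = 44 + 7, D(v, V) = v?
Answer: 268176/177515 ≈ 1.5107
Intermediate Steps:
Q(X) = 51
x = 65 (x = 5*13 = 65)
-29745/(-40965) + Q(-107)/x = -29745/(-40965) + 51/65 = -29745*(-1/40965) + 51*(1/65) = 1983/2731 + 51/65 = 268176/177515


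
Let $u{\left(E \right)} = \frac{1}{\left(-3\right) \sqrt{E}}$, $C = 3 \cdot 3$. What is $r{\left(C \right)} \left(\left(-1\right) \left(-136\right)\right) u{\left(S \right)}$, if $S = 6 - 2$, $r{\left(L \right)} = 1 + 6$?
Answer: $- \frac{476}{3} \approx -158.67$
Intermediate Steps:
$C = 9$
$r{\left(L \right)} = 7$
$S = 4$
$u{\left(E \right)} = - \frac{1}{3 \sqrt{E}}$
$r{\left(C \right)} \left(\left(-1\right) \left(-136\right)\right) u{\left(S \right)} = 7 \left(\left(-1\right) \left(-136\right)\right) \left(- \frac{1}{3 \cdot 2}\right) = 7 \cdot 136 \left(\left(- \frac{1}{3}\right) \frac{1}{2}\right) = 952 \left(- \frac{1}{6}\right) = - \frac{476}{3}$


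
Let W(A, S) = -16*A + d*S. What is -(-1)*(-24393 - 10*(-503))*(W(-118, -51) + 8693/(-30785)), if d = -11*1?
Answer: -1459655977236/30785 ≈ -4.7415e+7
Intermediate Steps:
d = -11
W(A, S) = -16*A - 11*S
-(-1)*(-24393 - 10*(-503))*(W(-118, -51) + 8693/(-30785)) = -(-1)*(-24393 - 10*(-503))*((-16*(-118) - 11*(-51)) + 8693/(-30785)) = -(-1)*(-24393 + 5030)*((1888 + 561) + 8693*(-1/30785)) = -(-1)*(-19363*(2449 - 8693/30785)) = -(-1)*(-19363*75383772/30785) = -(-1)*(-1459655977236)/30785 = -1*1459655977236/30785 = -1459655977236/30785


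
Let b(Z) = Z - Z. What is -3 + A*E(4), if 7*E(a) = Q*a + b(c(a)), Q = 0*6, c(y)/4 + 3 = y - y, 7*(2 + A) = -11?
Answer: -3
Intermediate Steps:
A = -25/7 (A = -2 + (⅐)*(-11) = -2 - 11/7 = -25/7 ≈ -3.5714)
c(y) = -12 (c(y) = -12 + 4*(y - y) = -12 + 4*0 = -12 + 0 = -12)
b(Z) = 0
Q = 0
E(a) = 0 (E(a) = (0*a + 0)/7 = (0 + 0)/7 = (⅐)*0 = 0)
-3 + A*E(4) = -3 - 25/7*0 = -3 + 0 = -3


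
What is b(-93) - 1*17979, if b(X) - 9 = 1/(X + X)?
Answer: -3342421/186 ≈ -17970.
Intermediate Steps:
b(X) = 9 + 1/(2*X) (b(X) = 9 + 1/(X + X) = 9 + 1/(2*X))
b(-93) - 1*17979 = (9 + (1/2)/(-93)) - 1*17979 = (9 + (1/2)*(-1/93)) - 17979 = (9 - 1/186) - 17979 = 1673/186 - 17979 = -3342421/186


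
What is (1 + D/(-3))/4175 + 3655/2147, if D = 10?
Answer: 45763846/26891175 ≈ 1.7018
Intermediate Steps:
(1 + D/(-3))/4175 + 3655/2147 = (1 + 10/(-3))/4175 + 3655/2147 = (1 - ⅓*10)*(1/4175) + 3655*(1/2147) = (1 - 10/3)*(1/4175) + 3655/2147 = -7/3*1/4175 + 3655/2147 = -7/12525 + 3655/2147 = 45763846/26891175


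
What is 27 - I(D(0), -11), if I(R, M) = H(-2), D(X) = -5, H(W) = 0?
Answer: 27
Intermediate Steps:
I(R, M) = 0
27 - I(D(0), -11) = 27 - 1*0 = 27 + 0 = 27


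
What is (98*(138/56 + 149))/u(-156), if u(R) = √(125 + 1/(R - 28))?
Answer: 29687*√1057954/22999 ≈ 1327.7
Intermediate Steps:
u(R) = √(125 + 1/(-28 + R))
(98*(138/56 + 149))/u(-156) = (98*(138/56 + 149))/(√((-3499 + 125*(-156))/(-28 - 156))) = (98*(138*(1/56) + 149))/(√((-3499 - 19500)/(-184))) = (98*(69/28 + 149))/(√(-1/184*(-22999))) = (98*(4241/28))/(√(22999/184)) = 29687/(2*((√1057954/92))) = 29687*(2*√1057954/22999)/2 = 29687*√1057954/22999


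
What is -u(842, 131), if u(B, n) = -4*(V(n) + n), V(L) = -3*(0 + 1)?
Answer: 512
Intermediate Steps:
V(L) = -3 (V(L) = -3*1 = -3)
u(B, n) = 12 - 4*n (u(B, n) = -4*(-3 + n) = 12 - 4*n)
-u(842, 131) = -(12 - 4*131) = -(12 - 524) = -1*(-512) = 512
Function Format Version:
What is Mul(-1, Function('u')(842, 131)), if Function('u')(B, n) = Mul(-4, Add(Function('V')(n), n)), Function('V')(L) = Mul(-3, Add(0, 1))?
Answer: 512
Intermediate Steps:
Function('V')(L) = -3 (Function('V')(L) = Mul(-3, 1) = -3)
Function('u')(B, n) = Add(12, Mul(-4, n)) (Function('u')(B, n) = Mul(-4, Add(-3, n)) = Add(12, Mul(-4, n)))
Mul(-1, Function('u')(842, 131)) = Mul(-1, Add(12, Mul(-4, 131))) = Mul(-1, Add(12, -524)) = Mul(-1, -512) = 512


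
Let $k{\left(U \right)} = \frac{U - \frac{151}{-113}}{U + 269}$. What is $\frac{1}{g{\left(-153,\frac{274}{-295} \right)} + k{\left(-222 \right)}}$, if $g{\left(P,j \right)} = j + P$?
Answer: $- \frac{1566745}{248523024} \approx -0.0063042$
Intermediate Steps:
$g{\left(P,j \right)} = P + j$
$k{\left(U \right)} = \frac{\frac{151}{113} + U}{269 + U}$ ($k{\left(U \right)} = \frac{U - - \frac{151}{113}}{269 + U} = \frac{U + \frac{151}{113}}{269 + U} = \frac{\frac{151}{113} + U}{269 + U}$)
$\frac{1}{g{\left(-153,\frac{274}{-295} \right)} + k{\left(-222 \right)}} = \frac{1}{\left(-153 + \frac{274}{-295}\right) + \frac{\frac{151}{113} - 222}{269 - 222}} = \frac{1}{\left(-153 + 274 \left(- \frac{1}{295}\right)\right) + \frac{1}{47} \left(- \frac{24935}{113}\right)} = \frac{1}{\left(-153 - \frac{274}{295}\right) + \frac{1}{47} \left(- \frac{24935}{113}\right)} = \frac{1}{- \frac{45409}{295} - \frac{24935}{5311}} = \frac{1}{- \frac{248523024}{1566745}} = - \frac{1566745}{248523024}$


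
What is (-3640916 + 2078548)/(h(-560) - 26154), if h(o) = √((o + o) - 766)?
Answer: 20431086336/342016801 + 781184*I*√1886/342016801 ≈ 59.737 + 0.099192*I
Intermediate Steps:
h(o) = √(-766 + 2*o) (h(o) = √(2*o - 766) = √(-766 + 2*o))
(-3640916 + 2078548)/(h(-560) - 26154) = (-3640916 + 2078548)/(√(-766 + 2*(-560)) - 26154) = -1562368/(√(-766 - 1120) - 26154) = -1562368/(√(-1886) - 26154) = -1562368/(I*√1886 - 26154) = -1562368/(-26154 + I*√1886)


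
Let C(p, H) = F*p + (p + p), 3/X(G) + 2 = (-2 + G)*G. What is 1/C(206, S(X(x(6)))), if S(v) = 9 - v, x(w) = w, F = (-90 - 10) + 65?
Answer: -1/6798 ≈ -0.00014710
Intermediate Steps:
F = -35 (F = -100 + 65 = -35)
X(G) = 3/(-2 + G*(-2 + G)) (X(G) = 3/(-2 + (-2 + G)*G) = 3/(-2 + G*(-2 + G)))
C(p, H) = -33*p (C(p, H) = -35*p + (p + p) = -35*p + 2*p = -33*p)
1/C(206, S(X(x(6)))) = 1/(-33*206) = 1/(-6798) = -1/6798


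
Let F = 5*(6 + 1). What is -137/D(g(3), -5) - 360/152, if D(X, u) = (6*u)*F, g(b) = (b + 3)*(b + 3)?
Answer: -44647/19950 ≈ -2.2379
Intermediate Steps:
g(b) = (3 + b)² (g(b) = (3 + b)*(3 + b) = (3 + b)²)
F = 35 (F = 5*7 = 35)
D(X, u) = 210*u (D(X, u) = (6*u)*35 = 210*u)
-137/D(g(3), -5) - 360/152 = -137/(210*(-5)) - 360/152 = -137/(-1050) - 360*1/152 = -137*(-1/1050) - 45/19 = 137/1050 - 45/19 = -44647/19950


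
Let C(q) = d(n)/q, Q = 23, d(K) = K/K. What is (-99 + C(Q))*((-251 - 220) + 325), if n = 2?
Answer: 332296/23 ≈ 14448.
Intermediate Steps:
d(K) = 1
C(q) = 1/q
(-99 + C(Q))*((-251 - 220) + 325) = (-99 + 1/23)*((-251 - 220) + 325) = (-99 + 1/23)*(-471 + 325) = -2276/23*(-146) = 332296/23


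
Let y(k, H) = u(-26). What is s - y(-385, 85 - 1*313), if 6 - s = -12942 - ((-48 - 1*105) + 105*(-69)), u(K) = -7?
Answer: 5557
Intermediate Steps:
y(k, H) = -7
s = 5550 (s = 6 - (-12942 - ((-48 - 1*105) + 105*(-69))) = 6 - (-12942 - ((-48 - 105) - 7245)) = 6 - (-12942 - (-153 - 7245)) = 6 - (-12942 - 1*(-7398)) = 6 - (-12942 + 7398) = 6 - 1*(-5544) = 6 + 5544 = 5550)
s - y(-385, 85 - 1*313) = 5550 - 1*(-7) = 5550 + 7 = 5557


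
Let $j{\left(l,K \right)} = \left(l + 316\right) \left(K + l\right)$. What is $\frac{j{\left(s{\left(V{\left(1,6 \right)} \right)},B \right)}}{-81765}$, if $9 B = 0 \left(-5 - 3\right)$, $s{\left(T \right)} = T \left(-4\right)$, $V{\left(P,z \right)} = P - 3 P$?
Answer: $- \frac{288}{9085} \approx -0.031701$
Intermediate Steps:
$V{\left(P,z \right)} = - 2 P$
$s{\left(T \right)} = - 4 T$
$B = 0$ ($B = \frac{0 \left(-5 - 3\right)}{9} = \frac{0 \left(-8\right)}{9} = \frac{1}{9} \cdot 0 = 0$)
$j{\left(l,K \right)} = \left(316 + l\right) \left(K + l\right)$
$\frac{j{\left(s{\left(V{\left(1,6 \right)} \right)},B \right)}}{-81765} = \frac{\left(- 4 \left(\left(-2\right) 1\right)\right)^{2} + 316 \cdot 0 + 316 \left(- 4 \left(\left(-2\right) 1\right)\right) + 0 \left(- 4 \left(\left(-2\right) 1\right)\right)}{-81765} = \left(\left(\left(-4\right) \left(-2\right)\right)^{2} + 0 + 316 \left(\left(-4\right) \left(-2\right)\right) + 0 \left(\left(-4\right) \left(-2\right)\right)\right) \left(- \frac{1}{81765}\right) = \left(8^{2} + 0 + 316 \cdot 8 + 0 \cdot 8\right) \left(- \frac{1}{81765}\right) = \left(64 + 0 + 2528 + 0\right) \left(- \frac{1}{81765}\right) = 2592 \left(- \frac{1}{81765}\right) = - \frac{288}{9085}$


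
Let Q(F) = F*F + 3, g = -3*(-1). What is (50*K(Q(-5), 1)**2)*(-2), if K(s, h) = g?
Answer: -900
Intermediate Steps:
g = 3
Q(F) = 3 + F**2 (Q(F) = F**2 + 3 = 3 + F**2)
K(s, h) = 3
(50*K(Q(-5), 1)**2)*(-2) = (50*3**2)*(-2) = (50*9)*(-2) = 450*(-2) = -900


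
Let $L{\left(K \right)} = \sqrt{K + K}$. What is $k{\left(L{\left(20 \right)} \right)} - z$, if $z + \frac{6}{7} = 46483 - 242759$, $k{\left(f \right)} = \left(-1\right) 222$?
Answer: $\frac{1372384}{7} \approx 1.9605 \cdot 10^{5}$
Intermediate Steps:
$L{\left(K \right)} = \sqrt{2} \sqrt{K}$ ($L{\left(K \right)} = \sqrt{2 K} = \sqrt{2} \sqrt{K}$)
$k{\left(f \right)} = -222$
$z = - \frac{1373938}{7}$ ($z = - \frac{6}{7} + \left(46483 - 242759\right) = - \frac{6}{7} - 196276 = - \frac{1373938}{7} \approx -1.9628 \cdot 10^{5}$)
$k{\left(L{\left(20 \right)} \right)} - z = -222 - - \frac{1373938}{7} = -222 + \frac{1373938}{7} = \frac{1372384}{7}$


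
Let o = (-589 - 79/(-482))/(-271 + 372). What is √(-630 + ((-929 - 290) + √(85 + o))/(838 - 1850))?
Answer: √(-381546304334090852 - 36949638*√20847530998)/24633092 ≈ 25.076*I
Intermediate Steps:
o = -283819/48682 (o = (-589 - 79*(-1/482))/101 = (-589 + 79/482)*(1/101) = -283819/482*1/101 = -283819/48682 ≈ -5.8301)
√(-630 + ((-929 - 290) + √(85 + o))/(838 - 1850)) = √(-630 + ((-929 - 290) + √(85 - 283819/48682))/(838 - 1850)) = √(-630 + (-1219 + √(3854151/48682))/(-1012)) = √(-630 + (-1219 + 3*√20847530998/48682)*(-1/1012)) = √(-630 + (53/44 - 3*√20847530998/49266184)) = √(-27667/44 - 3*√20847530998/49266184)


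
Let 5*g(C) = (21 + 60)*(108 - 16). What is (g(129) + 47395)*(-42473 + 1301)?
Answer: -10063548444/5 ≈ -2.0127e+9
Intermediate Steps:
g(C) = 7452/5 (g(C) = ((21 + 60)*(108 - 16))/5 = (81*92)/5 = (⅕)*7452 = 7452/5)
(g(129) + 47395)*(-42473 + 1301) = (7452/5 + 47395)*(-42473 + 1301) = (244427/5)*(-41172) = -10063548444/5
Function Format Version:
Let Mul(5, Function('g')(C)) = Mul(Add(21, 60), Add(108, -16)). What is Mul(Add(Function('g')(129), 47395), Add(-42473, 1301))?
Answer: Rational(-10063548444, 5) ≈ -2.0127e+9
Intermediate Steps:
Function('g')(C) = Rational(7452, 5) (Function('g')(C) = Mul(Rational(1, 5), Mul(Add(21, 60), Add(108, -16))) = Mul(Rational(1, 5), Mul(81, 92)) = Mul(Rational(1, 5), 7452) = Rational(7452, 5))
Mul(Add(Function('g')(129), 47395), Add(-42473, 1301)) = Mul(Add(Rational(7452, 5), 47395), Add(-42473, 1301)) = Mul(Rational(244427, 5), -41172) = Rational(-10063548444, 5)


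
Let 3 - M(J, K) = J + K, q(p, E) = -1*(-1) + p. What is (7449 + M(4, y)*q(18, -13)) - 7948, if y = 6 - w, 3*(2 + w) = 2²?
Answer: -1934/3 ≈ -644.67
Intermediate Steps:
w = -⅔ (w = -2 + (⅓)*2² = -2 + (⅓)*4 = -2 + 4/3 = -⅔ ≈ -0.66667)
q(p, E) = 1 + p
y = 20/3 (y = 6 - 1*(-⅔) = 6 + ⅔ = 20/3 ≈ 6.6667)
M(J, K) = 3 - J - K (M(J, K) = 3 - (J + K) = 3 + (-J - K) = 3 - J - K)
(7449 + M(4, y)*q(18, -13)) - 7948 = (7449 + (3 - 1*4 - 1*20/3)*(1 + 18)) - 7948 = (7449 + (3 - 4 - 20/3)*19) - 7948 = (7449 - 23/3*19) - 7948 = (7449 - 437/3) - 7948 = 21910/3 - 7948 = -1934/3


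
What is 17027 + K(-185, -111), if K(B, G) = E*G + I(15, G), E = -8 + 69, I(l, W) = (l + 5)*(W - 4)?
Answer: 7956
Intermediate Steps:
I(l, W) = (-4 + W)*(5 + l) (I(l, W) = (5 + l)*(-4 + W) = (-4 + W)*(5 + l))
E = 61
K(B, G) = -80 + 81*G (K(B, G) = 61*G + (-20 - 4*15 + 5*G + G*15) = 61*G + (-20 - 60 + 5*G + 15*G) = 61*G + (-80 + 20*G) = -80 + 81*G)
17027 + K(-185, -111) = 17027 + (-80 + 81*(-111)) = 17027 + (-80 - 8991) = 17027 - 9071 = 7956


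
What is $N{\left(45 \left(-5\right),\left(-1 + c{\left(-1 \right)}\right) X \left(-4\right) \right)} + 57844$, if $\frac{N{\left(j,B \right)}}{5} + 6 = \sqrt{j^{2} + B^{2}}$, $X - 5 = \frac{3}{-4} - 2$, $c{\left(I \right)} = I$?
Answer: $57814 + 45 \sqrt{629} \approx 58943.0$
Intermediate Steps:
$X = \frac{9}{4}$ ($X = 5 - \left(2 - \frac{3}{-4}\right) = 5 + \left(3 \left(- \frac{1}{4}\right) - 2\right) = 5 - \frac{11}{4} = \frac{9}{4} \approx 2.25$)
$N{\left(j,B \right)} = -30 + 5 \sqrt{B^{2} + j^{2}}$ ($N{\left(j,B \right)} = -30 + 5 \sqrt{j^{2} + B^{2}} = -30 + 5 \sqrt{B^{2} + j^{2}}$)
$N{\left(45 \left(-5\right),\left(-1 + c{\left(-1 \right)}\right) X \left(-4\right) \right)} + 57844 = \left(-30 + 5 \sqrt{\left(\left(-1 - 1\right) \frac{9}{4} \left(-4\right)\right)^{2} + \left(45 \left(-5\right)\right)^{2}}\right) + 57844 = \left(-30 + 5 \sqrt{\left(\left(-2\right) \frac{9}{4} \left(-4\right)\right)^{2} + \left(-225\right)^{2}}\right) + 57844 = \left(-30 + 5 \sqrt{\left(\left(- \frac{9}{2}\right) \left(-4\right)\right)^{2} + 50625}\right) + 57844 = \left(-30 + 5 \sqrt{18^{2} + 50625}\right) + 57844 = \left(-30 + 5 \sqrt{324 + 50625}\right) + 57844 = \left(-30 + 5 \sqrt{50949}\right) + 57844 = \left(-30 + 5 \cdot 9 \sqrt{629}\right) + 57844 = \left(-30 + 45 \sqrt{629}\right) + 57844 = 57814 + 45 \sqrt{629}$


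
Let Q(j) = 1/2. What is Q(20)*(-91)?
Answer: -91/2 ≈ -45.500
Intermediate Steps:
Q(j) = ½
Q(20)*(-91) = (½)*(-91) = -91/2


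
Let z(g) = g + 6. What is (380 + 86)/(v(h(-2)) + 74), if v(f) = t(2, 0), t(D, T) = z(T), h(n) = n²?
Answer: 233/40 ≈ 5.8250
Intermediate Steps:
z(g) = 6 + g
t(D, T) = 6 + T
v(f) = 6 (v(f) = 6 + 0 = 6)
(380 + 86)/(v(h(-2)) + 74) = (380 + 86)/(6 + 74) = 466/80 = 466*(1/80) = 233/40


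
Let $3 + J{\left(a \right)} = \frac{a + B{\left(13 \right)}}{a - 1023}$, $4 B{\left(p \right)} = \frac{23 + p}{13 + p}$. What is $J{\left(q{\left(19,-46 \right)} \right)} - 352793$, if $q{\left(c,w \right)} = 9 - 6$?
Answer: $- \frac{3118716669}{8840} \approx -3.528 \cdot 10^{5}$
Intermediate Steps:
$q{\left(c,w \right)} = 3$
$B{\left(p \right)} = \frac{23 + p}{4 \left(13 + p\right)}$ ($B{\left(p \right)} = \frac{\left(23 + p\right) \frac{1}{13 + p}}{4} = \frac{\frac{1}{13 + p} \left(23 + p\right)}{4} = \frac{23 + p}{4 \left(13 + p\right)}$)
$J{\left(a \right)} = -3 + \frac{\frac{9}{26} + a}{-1023 + a}$ ($J{\left(a \right)} = -3 + \frac{a + \frac{23 + 13}{4 \left(13 + 13\right)}}{a - 1023} = -3 + \frac{a + \frac{1}{4} \cdot \frac{1}{26} \cdot 36}{-1023 + a} = -3 + \frac{a + \frac{9}{26}}{-1023 + a} = -3 + \frac{\frac{9}{26} + a}{-1023 + a}$)
$J{\left(q{\left(19,-46 \right)} \right)} - 352793 = \frac{79803 - 156}{26 \left(-1023 + 3\right)} - 352793 = \frac{79803 - 156}{26 \left(-1020\right)} - 352793 = \frac{1}{26} \left(- \frac{1}{1020}\right) 79647 - 352793 = - \frac{26549}{8840} - 352793 = - \frac{3118716669}{8840}$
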